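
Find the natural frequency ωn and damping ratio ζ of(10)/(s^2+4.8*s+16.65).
Underdamped: complex pole -2.4 + 3.3j. ωn = |pole| = 4.08, ζ = -Re(pole)/ωn = 0.5882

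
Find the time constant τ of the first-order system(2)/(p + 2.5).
First-order system: τ = -1/pole. Pole = -2.5. τ = -1/(-2.5) = 0.4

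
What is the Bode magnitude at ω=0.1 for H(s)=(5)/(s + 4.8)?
Substitute s = j*0.1: H(j0.1) = 1.04121 - 0.021692j.
|H(j0.1)| = sqrt(Re² + Im²) = 1.041.
20*log₁₀(1.041) = 0.35 dB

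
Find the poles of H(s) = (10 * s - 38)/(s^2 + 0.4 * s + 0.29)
Set denominator = 0: s^2 + 0.4*s + 0.29 = 0 → Poles: -0.2 + 0.5j, -0.2 - 0.5j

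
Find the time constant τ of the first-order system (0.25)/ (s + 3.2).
First-order system: τ = -1/pole. Pole = -3.2. τ = -1/(-3.2) = 0.3125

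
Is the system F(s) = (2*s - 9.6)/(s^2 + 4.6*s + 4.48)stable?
Denominator: s^2 + 4.6*s + 4.48 = (s + 1.4)(s + 3.2). Poles: -1.4, -3.2. All Re(p)<0: Yes (stable)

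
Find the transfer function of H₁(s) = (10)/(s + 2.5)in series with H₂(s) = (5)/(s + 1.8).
Series: H = H₁ · H₂ = (n₁·n₂)/(d₁·d₂).
Num: n₁·n₂ = 50. Den: d₁·d₂ = s^2 + 4.3*s + 4.5.
H(s) = (50)/(s^2 + 4.3*s + 4.5)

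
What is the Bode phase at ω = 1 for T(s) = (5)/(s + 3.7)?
Substitute s = j*1: T(j1) = 1.25936 - 0.340368j.
∠T(j1) = atan2(Im, Re) = atan2(-0.340368, 1.25936) = -15.12°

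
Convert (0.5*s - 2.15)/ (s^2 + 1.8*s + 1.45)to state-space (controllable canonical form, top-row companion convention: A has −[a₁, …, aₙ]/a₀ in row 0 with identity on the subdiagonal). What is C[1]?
Reachable canonical form: C = numerator coefficients (right-aligned, zero-padded to length n).
num = 0.5*s - 2.15, C = [[0.5, -2.15]].
C[1] = -2.15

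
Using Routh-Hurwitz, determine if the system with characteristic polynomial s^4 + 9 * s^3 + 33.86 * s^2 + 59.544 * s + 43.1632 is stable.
Routh array:
s^4: [1, 33.86, 43.1632]; s^3: [9, 59.544]; s^2: [27.244, 43.1632]; s^1: [45.2851]; s^0: [43.1632]
First column: [1, 9, 27.244, 45.2851, 43.1632]. Sign changes = 0.
Yes, stable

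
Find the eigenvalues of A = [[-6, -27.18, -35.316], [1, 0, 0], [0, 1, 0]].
Eigenvalues solve det(λI - A) = 0.
Characteristic polynomial: λ^3 + 6*λ^2 + 27.18*λ + 35.316 = 0.
Factor: (λ + 1.8)(λ^2 + 4.2*λ + 19.62) = 0.
Roots: -1.8, -2.1 + 3.9j, -2.1 - 3.9j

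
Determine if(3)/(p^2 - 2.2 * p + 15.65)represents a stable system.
Denominator: p^2 - 2.2*p + 15.65. Poles: 1.1 + 3.8j, 1.1 - 3.8j. All Re(p)<0: No (unstable)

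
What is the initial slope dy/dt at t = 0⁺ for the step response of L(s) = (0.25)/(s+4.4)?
IVT: y'(0⁺) = lim_{s→∞} s²·Y(s) = lim_{s→∞} s·L(s).
deg(num) = 0, deg(den) = 1, relative degree = 1, so s·L(s) → (leading num)/(leading den) = 0.25/1 = 0.25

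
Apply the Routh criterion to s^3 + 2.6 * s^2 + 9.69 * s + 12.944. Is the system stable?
Routh array:
s^3: [1, 9.69]; s^2: [2.6, 12.944]; s^1: [4.71154]; s^0: [12.944]
First column: [1, 2.6, 4.71154, 12.944]. Sign changes = 0.
Yes, stable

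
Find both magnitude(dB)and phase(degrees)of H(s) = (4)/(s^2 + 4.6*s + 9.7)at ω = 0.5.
Substitute s = j*0.5: H(j0.5) = 0.399609 - 0.0972593j.
|H| = 20*log₁₀(sqrt(Re²+Im²)) = -7.72 dB.
∠H = atan2(Im, Re) = -13.68°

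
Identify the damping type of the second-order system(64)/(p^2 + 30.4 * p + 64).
Standard form: ωn²/(p²+2ζωn·p+ωn²) gives ωn=8, ζ=1.9.
Overdamped (ζ = 1.9 > 1)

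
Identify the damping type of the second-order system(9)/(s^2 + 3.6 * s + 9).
Standard form: ωn²/(s²+2ζωn·s+ωn²) gives ωn=3, ζ=0.6.
Underdamped (ζ = 0.6 < 1)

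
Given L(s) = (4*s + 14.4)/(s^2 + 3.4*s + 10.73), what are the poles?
Set denominator = 0: s^2 + 3.4*s + 10.73 = 0 → Poles: -1.7 + 2.8j, -1.7 - 2.8j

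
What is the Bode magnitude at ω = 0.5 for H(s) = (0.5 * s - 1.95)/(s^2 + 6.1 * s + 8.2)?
Substitute s = j*0.5: H(j0.5) = -0.203296 + 0.109441j.
|H(j0.5)| = sqrt(Re² + Im²) = 0.2309.
20*log₁₀(0.2309) = -12.73 dB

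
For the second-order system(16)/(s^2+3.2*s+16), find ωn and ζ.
Standard form: ωn²/(s²+2ζωn·s+ωn²).
const=16=ωn² → ωn=4, s coeff=3.2=2ζωn → ζ=0.4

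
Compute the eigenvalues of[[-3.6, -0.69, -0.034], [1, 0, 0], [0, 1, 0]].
Eigenvalues solve det(λI - A) = 0.
Characteristic polynomial: λ^3 + 3.6*λ^2 + 0.69*λ + 0.034 = 0.
Factor: (λ + 0.1)(λ + 0.1)(λ + 3.4) = 0.
Roots: -0.1, -0.1, -3.4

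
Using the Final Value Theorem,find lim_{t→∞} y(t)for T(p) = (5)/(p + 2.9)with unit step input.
FVT: lim_{t→∞} y(t) = lim_{p→0} p*Y(p) where Y(p) = T(p)/p.
= lim_{p→0} T(p) = T(0) = num(0)/den(0) = 5/2.9 = 1.724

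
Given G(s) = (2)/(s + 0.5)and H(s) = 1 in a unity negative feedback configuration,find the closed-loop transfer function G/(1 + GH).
Closed-loop T = G/(1+GH).
Numerator: G_num * H_den = 2.
Denominator: G_den * H_den + G_num * H_num = (s + 0.5) + (2) = s + 2.5.
T(s) = (2)/(s + 2.5)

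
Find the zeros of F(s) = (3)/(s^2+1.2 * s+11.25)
Numerator is a nonzero constant (3) → Zeros: none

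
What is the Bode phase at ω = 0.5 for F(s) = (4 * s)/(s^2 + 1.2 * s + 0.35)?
Substitute s = j*0.5: F(j0.5) = 3.24324 + 0.540541j.
∠F(j0.5) = atan2(Im, Re) = atan2(0.540541, 3.24324) = 9.46°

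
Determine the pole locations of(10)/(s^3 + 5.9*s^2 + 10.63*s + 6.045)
Set denominator = 0: s^3 + 5.9*s^2 + 10.63*s + 6.045 = (s + 1.3)(s + 1.5)(s + 3.1) = 0 → Poles: -1.3, -1.5, -3.1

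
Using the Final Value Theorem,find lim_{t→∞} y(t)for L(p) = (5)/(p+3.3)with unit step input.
FVT: lim_{t→∞} y(t) = lim_{p→0} p*Y(p) where Y(p) = L(p)/p.
= lim_{p→0} L(p) = L(0) = num(0)/den(0) = 5/3.3 = 1.515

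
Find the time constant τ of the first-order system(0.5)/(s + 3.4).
First-order system: τ = -1/pole. Pole = -3.4. τ = -1/(-3.4) = 0.2941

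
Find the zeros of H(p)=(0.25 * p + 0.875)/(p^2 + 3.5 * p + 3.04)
Set numerator = 0: 0.25*p + 0.875 = 0 → Zeros: -3.5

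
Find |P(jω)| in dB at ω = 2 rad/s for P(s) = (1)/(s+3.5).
Substitute s = j*2: P(j2) = 0.215385 - 0.123077j.
|P(j2)| = sqrt(Re² + Im²) = 0.2481.
20*log₁₀(0.2481) = -12.11 dB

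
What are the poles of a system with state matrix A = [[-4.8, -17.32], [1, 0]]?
Eigenvalues solve det(λI - A) = 0.
Characteristic polynomial: λ^2 + 4.8*λ + 17.32 = 0.
Roots: -2.4 + 3.4j, -2.4 - 3.4j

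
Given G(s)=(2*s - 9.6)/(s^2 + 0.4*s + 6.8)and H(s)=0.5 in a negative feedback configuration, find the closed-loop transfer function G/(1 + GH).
Closed-loop T = G/(1+GH).
Numerator: G_num * H_den = 2*s - 9.6.
Denominator: G_den * H_den + G_num * H_num = (s^2 + 0.4*s + 6.8) + (s - 4.8) = s^2 + 1.4*s + 2.
T(s) = (2*s - 9.6)/(s^2 + 1.4*s + 2)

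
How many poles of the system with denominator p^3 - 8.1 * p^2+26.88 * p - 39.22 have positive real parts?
p^3 - 8.1*p^2 + 26.88*p - 39.22 = (p - 3.7)(p^2 - 4.4*p + 10.6). Poles: 2.2 + 2.4j, 2.2 - 2.4j, 3.7. RHP poles (Re>0): 3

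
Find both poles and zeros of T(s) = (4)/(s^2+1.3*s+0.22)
Set denominator = 0: s^2 + 1.3*s + 0.22 = (s + 0.2)(s + 1.1) = 0 → Poles: -0.2, -1.1
Numerator is a nonzero constant (4) → Zeros: none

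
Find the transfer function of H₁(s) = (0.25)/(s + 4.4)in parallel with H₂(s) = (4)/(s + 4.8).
Parallel: H = H₁ + H₂ = (n₁·d₂ + n₂·d₁)/(d₁·d₂).
n₁·d₂ = 0.25*s + 1.2. n₂·d₁ = 4*s + 17.6. Sum = 4.25*s + 18.8. d₁·d₂ = s^2 + 9.2*s + 21.12.
H(s) = (4.25*s + 18.8)/(s^2 + 9.2*s + 21.12)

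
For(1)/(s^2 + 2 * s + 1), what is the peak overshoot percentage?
Standard form: ωn²/(s²+2ζωn·s+ωn²) → ωn = 1, ζ = 1.
ζ ≥ 1, so the response is non-oscillatory: peak overshoot = 0%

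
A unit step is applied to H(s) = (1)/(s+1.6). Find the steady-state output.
FVT: lim_{t→∞} y(t) = lim_{s→0} s*Y(s) where Y(s) = H(s)/s.
= lim_{s→0} H(s) = H(0) = num(0)/den(0) = 1/1.6 = 0.625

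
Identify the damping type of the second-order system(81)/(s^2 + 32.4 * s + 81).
Standard form: ωn²/(s²+2ζωn·s+ωn²) gives ωn=9, ζ=1.8.
Overdamped (ζ = 1.8 > 1)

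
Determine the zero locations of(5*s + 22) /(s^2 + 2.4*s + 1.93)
Set numerator = 0: 5*s + 22 = 0 → Zeros: -4.4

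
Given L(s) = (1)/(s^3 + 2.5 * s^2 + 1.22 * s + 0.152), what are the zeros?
Numerator is a nonzero constant (1) → Zeros: none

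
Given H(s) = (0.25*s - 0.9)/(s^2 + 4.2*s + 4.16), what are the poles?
Set denominator = 0: s^2 + 4.2*s + 4.16 = (s + 1.6)(s + 2.6) = 0 → Poles: -1.6, -2.6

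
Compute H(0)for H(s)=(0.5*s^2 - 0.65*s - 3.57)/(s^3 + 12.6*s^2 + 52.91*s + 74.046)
DC gain = H(0) = num(0)/den(0) = -3.57/74.046 = -0.04821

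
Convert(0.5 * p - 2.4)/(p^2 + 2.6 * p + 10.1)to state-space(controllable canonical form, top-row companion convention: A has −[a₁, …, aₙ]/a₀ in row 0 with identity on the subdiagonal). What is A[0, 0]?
Reachable canonical form for den = p^2 + 2.6*p + 10.1: top row of A = -[a₁,a₂,...,aₙ]/a₀, ones on the subdiagonal, zeros elsewhere.
A = [[-2.6, -10.1], [1, 0]].
A[0,0] = -2.6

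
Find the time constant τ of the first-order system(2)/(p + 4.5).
First-order system: τ = -1/pole. Pole = -4.5. τ = -1/(-4.5) = 0.2222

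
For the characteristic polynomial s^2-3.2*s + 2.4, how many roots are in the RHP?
s^2 - 3.2*s + 2.4 = (s - 2)(s - 1.2). Poles: 1.2, 2. RHP poles (Re>0): 2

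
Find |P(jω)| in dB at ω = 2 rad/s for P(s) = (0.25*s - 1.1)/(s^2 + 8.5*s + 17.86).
Substitute s = j*2: P(j2) = -0.014022 + 0.0532738j.
|P(j2)| = sqrt(Re² + Im²) = 0.05509.
20*log₁₀(0.05509) = -25.18 dB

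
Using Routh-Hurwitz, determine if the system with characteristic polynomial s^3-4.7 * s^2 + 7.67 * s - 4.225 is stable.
Routh array:
s^3: [1, 7.67]; s^2: [-4.7, -4.225]; s^1: [6.77106]; s^0: [-4.225]
First column: [1, -4.7, 6.77106, -4.225]. Sign changes = 3.
No, unstable (3 RHP root(s))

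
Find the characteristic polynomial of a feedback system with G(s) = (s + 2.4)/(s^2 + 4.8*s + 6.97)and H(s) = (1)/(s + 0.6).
Characteristic poly = G_den * H_den + G_num * H_num = (s^3 + 5.4*s^2 + 9.85*s + 4.182) + (s + 2.4) = s^3 + 5.4*s^2 + 10.85*s + 6.582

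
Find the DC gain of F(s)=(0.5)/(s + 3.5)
DC gain = F(0) = num(0)/den(0) = 0.5/3.5 = 0.1429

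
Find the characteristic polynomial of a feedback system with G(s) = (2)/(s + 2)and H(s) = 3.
Characteristic poly = G_den * H_den + G_num * H_num = (s + 2) + (6) = s + 8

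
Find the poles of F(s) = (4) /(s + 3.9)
Set denominator = 0: s + 3.9 = 0 → Poles: -3.9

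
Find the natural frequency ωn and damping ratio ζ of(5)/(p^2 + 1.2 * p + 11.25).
Underdamped: complex pole -0.6 + 3.3j. ωn = |pole| = 3.354, ζ = -Re(pole)/ωn = 0.1789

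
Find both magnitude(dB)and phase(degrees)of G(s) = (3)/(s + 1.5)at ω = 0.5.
Substitute s = j*0.5: G(j0.5) = 1.8 - 0.6j.
|G| = 20*log₁₀(sqrt(Re²+Im²)) = 5.56 dB.
∠G = atan2(Im, Re) = -18.43°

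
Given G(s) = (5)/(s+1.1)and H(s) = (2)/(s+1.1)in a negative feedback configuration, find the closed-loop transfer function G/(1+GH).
Closed-loop T = G/(1+GH).
Numerator: G_num * H_den = 5*s + 5.5.
Denominator: G_den * H_den + G_num * H_num = (s^2 + 2.2*s + 1.21) + (10) = s^2 + 2.2*s + 11.21.
T(s) = (5*s + 5.5)/(s^2 + 2.2*s + 11.21)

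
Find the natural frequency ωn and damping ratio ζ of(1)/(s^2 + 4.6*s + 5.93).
Underdamped: complex pole -2.3 + 0.8j. ωn = |pole| = 2.435, ζ = -Re(pole)/ωn = 0.9445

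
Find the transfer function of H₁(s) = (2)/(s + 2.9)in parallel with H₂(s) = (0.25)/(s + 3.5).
Parallel: H = H₁ + H₂ = (n₁·d₂ + n₂·d₁)/(d₁·d₂).
n₁·d₂ = 2*s + 7. n₂·d₁ = 0.25*s + 0.725. Sum = 2.25*s + 7.725. d₁·d₂ = s^2 + 6.4*s + 10.15.
H(s) = (2.25*s + 7.725)/(s^2 + 6.4*s + 10.15)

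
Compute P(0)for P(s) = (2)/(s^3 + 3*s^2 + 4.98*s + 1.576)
DC gain = P(0) = num(0)/den(0) = 2/1.576 = 1.269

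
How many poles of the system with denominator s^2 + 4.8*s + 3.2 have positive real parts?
s^2 + 4.8*s + 3.2 = (s + 0.8)(s + 4). Poles: -0.8, -4. RHP poles (Re>0): 0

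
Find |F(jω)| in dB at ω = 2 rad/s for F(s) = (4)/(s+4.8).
Substitute s = j*2: F(j2) = 0.710059 - 0.295858j.
|F(j2)| = sqrt(Re² + Im²) = 0.7692.
20*log₁₀(0.7692) = -2.28 dB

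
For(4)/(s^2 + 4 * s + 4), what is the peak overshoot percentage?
Standard form: ωn²/(s²+2ζωn·s+ωn²) → ωn = 2, ζ = 1.
ζ ≥ 1, so the response is non-oscillatory: peak overshoot = 0%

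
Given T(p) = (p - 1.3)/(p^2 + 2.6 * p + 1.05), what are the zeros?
Set numerator = 0: p - 1.3 = 0 → Zeros: 1.3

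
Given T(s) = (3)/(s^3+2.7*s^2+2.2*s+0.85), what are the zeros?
Numerator is a nonzero constant (3) → Zeros: none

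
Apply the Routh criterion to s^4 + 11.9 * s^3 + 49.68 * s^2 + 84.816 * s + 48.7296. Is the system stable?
Routh array:
s^4: [1, 49.68, 48.7296]; s^3: [11.9, 84.816]; s^2: [42.5526, 48.7296]; s^1: [71.1886]; s^0: [48.7296]
First column: [1, 11.9, 42.5526, 71.1886, 48.7296]. Sign changes = 0.
Yes, stable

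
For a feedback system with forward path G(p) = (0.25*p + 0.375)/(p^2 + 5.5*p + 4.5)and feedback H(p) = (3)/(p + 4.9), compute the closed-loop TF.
Closed-loop T = G/(1+GH).
Numerator: G_num * H_den = 0.25*p^2 + 1.6*p + 1.8375.
Denominator: G_den * H_den + G_num * H_num = (p^3 + 10.4*p^2 + 31.45*p + 22.05) + (0.75*p + 1.125) = p^3 + 10.4*p^2 + 32.2*p + 23.175.
T(p) = (0.25*p^2 + 1.6*p + 1.8375)/(p^3 + 10.4*p^2 + 32.2*p + 23.175)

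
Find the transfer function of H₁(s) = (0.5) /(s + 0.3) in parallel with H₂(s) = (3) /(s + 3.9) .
Parallel: H = H₁ + H₂ = (n₁·d₂ + n₂·d₁)/(d₁·d₂).
n₁·d₂ = 0.5*s + 1.95. n₂·d₁ = 3*s + 0.9. Sum = 3.5*s + 2.85. d₁·d₂ = s^2 + 4.2*s + 1.17.
H(s) = (3.5*s + 2.85)/(s^2 + 4.2*s + 1.17)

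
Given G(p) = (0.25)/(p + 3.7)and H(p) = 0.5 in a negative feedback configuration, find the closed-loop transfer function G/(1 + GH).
Closed-loop T = G/(1+GH).
Numerator: G_num * H_den = 0.25.
Denominator: G_den * H_den + G_num * H_num = (p + 3.7) + (0.125) = p + 3.825.
T(p) = (0.25)/(p + 3.825)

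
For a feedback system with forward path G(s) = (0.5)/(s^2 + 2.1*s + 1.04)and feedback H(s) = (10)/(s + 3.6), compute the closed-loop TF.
Closed-loop T = G/(1+GH).
Numerator: G_num * H_den = 0.5*s + 1.8.
Denominator: G_den * H_den + G_num * H_num = (s^3 + 5.7*s^2 + 8.6*s + 3.744) + (5) = s^3 + 5.7*s^2 + 8.6*s + 8.744.
T(s) = (0.5*s + 1.8)/(s^3 + 5.7*s^2 + 8.6*s + 8.744)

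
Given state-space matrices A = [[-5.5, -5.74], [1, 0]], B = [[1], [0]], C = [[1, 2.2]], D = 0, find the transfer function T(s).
T(s) = C(sI - A)⁻¹B + D.
Characteristic polynomial det(sI - A) = s^2 + 5.5*s + 5.74.
Numerator from C·adj(sI-A)·B + D·det(sI-A) = s + 2.2.
T(s) = (s + 2.2)/(s^2 + 5.5*s + 5.74)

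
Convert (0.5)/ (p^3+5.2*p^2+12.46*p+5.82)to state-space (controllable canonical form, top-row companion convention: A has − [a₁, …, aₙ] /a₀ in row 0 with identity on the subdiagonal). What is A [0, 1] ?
Reachable canonical form for den = p^3 + 5.2*p^2 + 12.46*p + 5.82: top row of A = -[a₁,a₂,...,aₙ]/a₀, ones on the subdiagonal, zeros elsewhere.
A = [[-5.2, -12.46, -5.82], [1, 0, 0], [0, 1, 0]].
A[0,1] = -12.46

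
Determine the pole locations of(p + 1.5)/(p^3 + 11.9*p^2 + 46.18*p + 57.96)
Set denominator = 0: p^3 + 11.9*p^2 + 46.18*p + 57.96 = (p + 2.8)(p + 4.6)(p + 4.5) = 0 → Poles: -2.8, -4.5, -4.6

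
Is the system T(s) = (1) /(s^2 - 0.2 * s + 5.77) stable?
Denominator: s^2 - 0.2*s + 5.77. Poles: 0.1 + 2.4j, 0.1 - 2.4j. All Re(p)<0: No (unstable)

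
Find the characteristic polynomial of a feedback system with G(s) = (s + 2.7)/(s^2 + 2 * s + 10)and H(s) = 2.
Characteristic poly = G_den * H_den + G_num * H_num = (s^2 + 2*s + 10) + (2*s + 5.4) = s^2 + 4*s + 15.4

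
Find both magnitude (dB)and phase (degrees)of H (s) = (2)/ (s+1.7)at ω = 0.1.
Substitute s = j*0.1: H(j0.1) = 1.17241 - 0.0689655j.
|H| = 20*log₁₀(sqrt(Re²+Im²)) = 1.40 dB.
∠H = atan2(Im, Re) = -3.37°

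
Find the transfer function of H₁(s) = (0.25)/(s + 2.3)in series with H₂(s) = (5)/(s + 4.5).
Series: H = H₁ · H₂ = (n₁·n₂)/(d₁·d₂).
Num: n₁·n₂ = 1.25. Den: d₁·d₂ = s^2 + 6.8*s + 10.35.
H(s) = (1.25)/(s^2 + 6.8*s + 10.35)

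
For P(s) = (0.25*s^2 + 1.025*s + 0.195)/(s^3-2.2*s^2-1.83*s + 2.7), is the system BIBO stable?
Denominator: s^3 - 2.2*s^2 - 1.83*s + 2.7 = (s - 0.9)(s + 1.2)(s - 2.5). Poles: -1.2, 0.9, 2.5. All Re(p)<0: No (unstable)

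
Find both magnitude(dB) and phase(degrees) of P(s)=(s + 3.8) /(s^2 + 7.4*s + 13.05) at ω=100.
Substitute s = j*100: P(j100) = 0.000359465 - 0.00998643j.
|P| = 20*log₁₀(sqrt(Re²+Im²)) = -40.01 dB.
∠P = atan2(Im, Re) = -87.94°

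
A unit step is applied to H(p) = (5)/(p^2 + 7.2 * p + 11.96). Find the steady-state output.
FVT: lim_{t→∞} y(t) = lim_{p→0} p*Y(p) where Y(p) = H(p)/p.
= lim_{p→0} H(p) = H(0) = num(0)/den(0) = 5/11.96 = 0.4181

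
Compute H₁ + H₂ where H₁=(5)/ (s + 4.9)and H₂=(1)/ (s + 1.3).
Parallel: H = H₁ + H₂ = (n₁·d₂ + n₂·d₁)/(d₁·d₂).
n₁·d₂ = 5*s + 6.5. n₂·d₁ = s + 4.9. Sum = 6*s + 11.4. d₁·d₂ = s^2 + 6.2*s + 6.37.
H(s) = (6*s + 11.4)/(s^2 + 6.2*s + 6.37)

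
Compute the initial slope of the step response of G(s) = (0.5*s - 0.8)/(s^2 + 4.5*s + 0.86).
IVT: y'(0⁺) = lim_{s→∞} s²·Y(s) = lim_{s→∞} s·G(s).
deg(num) = 1, deg(den) = 2, relative degree = 1, so s·G(s) → (leading num)/(leading den) = 0.5/1 = 0.5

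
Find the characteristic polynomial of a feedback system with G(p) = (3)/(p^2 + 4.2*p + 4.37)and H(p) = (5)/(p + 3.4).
Characteristic poly = G_den * H_den + G_num * H_num = (p^3 + 7.6*p^2 + 18.65*p + 14.858) + (15) = p^3 + 7.6*p^2 + 18.65*p + 29.858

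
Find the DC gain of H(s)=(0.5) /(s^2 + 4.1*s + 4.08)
DC gain = H(0) = num(0)/den(0) = 0.5/4.08 = 0.1225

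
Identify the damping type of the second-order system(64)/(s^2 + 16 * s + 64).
Standard form: ωn²/(s²+2ζωn·s+ωn²) gives ωn=8, ζ=1.
Critically damped (ζ = 1)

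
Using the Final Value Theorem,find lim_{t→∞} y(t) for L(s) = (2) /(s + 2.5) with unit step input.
FVT: lim_{t→∞} y(t) = lim_{s→0} s*Y(s) where Y(s) = L(s)/s.
= lim_{s→0} L(s) = L(0) = num(0)/den(0) = 2/2.5 = 0.8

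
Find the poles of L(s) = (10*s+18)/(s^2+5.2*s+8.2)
Set denominator = 0: s^2 + 5.2*s + 8.2 = 0 → Poles: -2.6 + 1.2j, -2.6 - 1.2j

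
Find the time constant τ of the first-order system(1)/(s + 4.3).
First-order system: τ = -1/pole. Pole = -4.3. τ = -1/(-4.3) = 0.2326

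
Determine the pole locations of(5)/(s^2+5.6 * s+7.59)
Set denominator = 0: s^2 + 5.6*s + 7.59 = (s + 2.3)(s + 3.3) = 0 → Poles: -2.3, -3.3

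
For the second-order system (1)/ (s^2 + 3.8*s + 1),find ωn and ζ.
Standard form: ωn²/(s²+2ζωn·s+ωn²).
const=1=ωn² → ωn=1, s coeff=3.8=2ζωn → ζ=1.9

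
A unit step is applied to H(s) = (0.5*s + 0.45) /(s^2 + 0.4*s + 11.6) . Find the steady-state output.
FVT: lim_{t→∞} y(t) = lim_{s→0} s*Y(s) where Y(s) = H(s)/s.
= lim_{s→0} H(s) = H(0) = num(0)/den(0) = 0.45/11.6 = 0.03879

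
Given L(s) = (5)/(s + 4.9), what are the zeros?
Numerator is a nonzero constant (5) → Zeros: none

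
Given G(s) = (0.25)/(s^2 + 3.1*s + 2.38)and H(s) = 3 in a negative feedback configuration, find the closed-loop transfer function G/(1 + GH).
Closed-loop T = G/(1+GH).
Numerator: G_num * H_den = 0.25.
Denominator: G_den * H_den + G_num * H_num = (s^2 + 3.1*s + 2.38) + (0.75) = s^2 + 3.1*s + 3.13.
T(s) = (0.25)/(s^2 + 3.1*s + 3.13)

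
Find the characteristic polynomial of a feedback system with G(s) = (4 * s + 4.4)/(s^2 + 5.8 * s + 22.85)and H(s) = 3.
Characteristic poly = G_den * H_den + G_num * H_num = (s^2 + 5.8*s + 22.85) + (12*s + 13.2) = s^2 + 17.8*s + 36.05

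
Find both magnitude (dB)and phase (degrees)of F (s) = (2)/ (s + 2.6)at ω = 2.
Substitute s = j*2: F(j2) = 0.483271 - 0.371747j.
|F| = 20*log₁₀(sqrt(Re²+Im²)) = -4.30 dB.
∠F = atan2(Im, Re) = -37.57°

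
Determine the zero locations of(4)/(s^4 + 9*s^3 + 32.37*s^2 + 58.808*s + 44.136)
Numerator is a nonzero constant (4) → Zeros: none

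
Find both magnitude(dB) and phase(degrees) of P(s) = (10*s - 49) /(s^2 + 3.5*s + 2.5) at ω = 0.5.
Substitute s = j*0.5: P(j0.5) = -12.4923 + 11.9385j.
|P| = 20*log₁₀(sqrt(Re²+Im²)) = 24.75 dB.
∠P = atan2(Im, Re) = 136.30°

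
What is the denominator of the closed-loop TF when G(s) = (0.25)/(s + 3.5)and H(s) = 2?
Characteristic poly = G_den * H_den + G_num * H_num = (s + 3.5) + (0.5) = s + 4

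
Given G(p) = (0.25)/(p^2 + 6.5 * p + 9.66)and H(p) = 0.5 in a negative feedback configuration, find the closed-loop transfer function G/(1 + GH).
Closed-loop T = G/(1+GH).
Numerator: G_num * H_den = 0.25.
Denominator: G_den * H_den + G_num * H_num = (p^2 + 6.5*p + 9.66) + (0.125) = p^2 + 6.5*p + 9.785.
T(p) = (0.25)/(p^2 + 6.5*p + 9.785)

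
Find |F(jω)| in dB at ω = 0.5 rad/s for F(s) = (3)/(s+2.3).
Substitute s = j*0.5: F(j0.5) = 1.24549 - 0.270758j.
|F(j0.5)| = sqrt(Re² + Im²) = 1.275.
20*log₁₀(1.275) = 2.11 dB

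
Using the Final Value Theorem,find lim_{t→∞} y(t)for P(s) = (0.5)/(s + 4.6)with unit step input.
FVT: lim_{t→∞} y(t) = lim_{s→0} s*Y(s) where Y(s) = P(s)/s.
= lim_{s→0} P(s) = P(0) = num(0)/den(0) = 0.5/4.6 = 0.1087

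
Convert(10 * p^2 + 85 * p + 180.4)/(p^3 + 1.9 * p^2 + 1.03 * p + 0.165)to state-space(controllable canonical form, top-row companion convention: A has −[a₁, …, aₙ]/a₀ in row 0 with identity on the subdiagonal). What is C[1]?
Reachable canonical form: C = numerator coefficients (right-aligned, zero-padded to length n).
num = 10*p^2 + 85*p + 180.4, C = [[10, 85, 180.4]].
C[1] = 85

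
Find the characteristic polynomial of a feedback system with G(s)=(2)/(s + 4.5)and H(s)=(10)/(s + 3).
Characteristic poly = G_den * H_den + G_num * H_num = (s^2 + 7.5*s + 13.5) + (20) = s^2 + 7.5*s + 33.5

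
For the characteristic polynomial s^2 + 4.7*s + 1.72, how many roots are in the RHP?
s^2 + 4.7*s + 1.72 = (s + 0.4)(s + 4.3). Poles: -0.4, -4.3. RHP poles (Re>0): 0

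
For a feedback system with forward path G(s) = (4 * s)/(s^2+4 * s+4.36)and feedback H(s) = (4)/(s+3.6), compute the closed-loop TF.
Closed-loop T = G/(1+GH).
Numerator: G_num * H_den = 4*s^2 + 14.4*s.
Denominator: G_den * H_den + G_num * H_num = (s^3 + 7.6*s^2 + 18.76*s + 15.696) + (16*s) = s^3 + 7.6*s^2 + 34.76*s + 15.696.
T(s) = (4*s^2 + 14.4*s)/(s^3 + 7.6*s^2 + 34.76*s + 15.696)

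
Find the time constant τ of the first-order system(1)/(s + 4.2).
First-order system: τ = -1/pole. Pole = -4.2. τ = -1/(-4.2) = 0.2381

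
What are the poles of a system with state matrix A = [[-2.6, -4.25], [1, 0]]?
Eigenvalues solve det(λI - A) = 0.
Characteristic polynomial: λ^2 + 2.6*λ + 4.25 = 0.
Roots: -1.3 + 1.6j, -1.3 - 1.6j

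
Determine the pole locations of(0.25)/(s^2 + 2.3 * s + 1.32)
Set denominator = 0: s^2 + 2.3*s + 1.32 = (s + 1.1)(s + 1.2) = 0 → Poles: -1.1, -1.2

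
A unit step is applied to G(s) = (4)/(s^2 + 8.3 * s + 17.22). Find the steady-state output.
FVT: lim_{t→∞} y(t) = lim_{s→0} s*Y(s) where Y(s) = G(s)/s.
= lim_{s→0} G(s) = G(0) = num(0)/den(0) = 4/17.22 = 0.2323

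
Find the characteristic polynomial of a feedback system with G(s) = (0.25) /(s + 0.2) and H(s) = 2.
Characteristic poly = G_den * H_den + G_num * H_num = (s + 0.2) + (0.5) = s + 0.7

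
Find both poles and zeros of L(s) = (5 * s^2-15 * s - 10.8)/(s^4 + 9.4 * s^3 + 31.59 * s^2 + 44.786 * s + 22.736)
Set denominator = 0: s^4 + 9.4*s^3 + 31.59*s^2 + 44.786*s + 22.736 = (s + 1.6)(s + 3.5)(s + 2.9)(s + 1.4) = 0 → Poles: -1.4, -1.6, -2.9, -3.5
Set numerator = 0: 5*s^2 - 15*s - 10.8 = 5*(s - 3.6)(s + 0.6) = 0 → Zeros: -0.6, 3.6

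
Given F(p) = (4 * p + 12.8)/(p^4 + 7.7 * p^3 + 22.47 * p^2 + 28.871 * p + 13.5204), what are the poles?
Set denominator = 0: p^4 + 7.7*p^3 + 22.47*p^2 + 28.871*p + 13.5204 = (p + 1.2)(p + 1.9)(p^2 + 4.6*p + 5.93) = 0 → Poles: -1.2, -1.9, -2.3 + 0.8j, -2.3 - 0.8j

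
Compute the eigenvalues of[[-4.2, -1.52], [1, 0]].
Eigenvalues solve det(λI - A) = 0.
Characteristic polynomial: λ^2 + 4.2*λ + 1.52 = 0.
Factor: (λ + 0.4)(λ + 3.8) = 0.
Roots: -0.4, -3.8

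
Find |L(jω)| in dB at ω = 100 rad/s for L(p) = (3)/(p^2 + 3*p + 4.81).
Substitute p = j*100: L(j100) = -0.000299874 - 9.00056e-06j.
|L(j100)| = sqrt(Re² + Im²) = 0.0003.
20*log₁₀(0.0003) = -70.46 dB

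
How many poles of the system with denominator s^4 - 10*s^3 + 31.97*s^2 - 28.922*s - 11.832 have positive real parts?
s^4 - 10*s^3 + 31.97*s^2 - 28.922*s - 11.832 = (s - 3.4)(s + 0.3)(s - 4)(s - 2.9). Poles: -0.3, 2.9, 3.4, 4. RHP poles (Re>0): 3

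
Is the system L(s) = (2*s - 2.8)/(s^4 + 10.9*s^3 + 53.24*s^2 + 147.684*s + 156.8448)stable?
Denominator: s^4 + 10.9*s^3 + 53.24*s^2 + 147.684*s + 156.8448 = (s + 2.1)(s + 4.8)(s^2 + 4*s + 15.56). Poles: -2 + 3.4j, -2 - 3.4j, -2.1, -4.8. All Re(p)<0: Yes (stable)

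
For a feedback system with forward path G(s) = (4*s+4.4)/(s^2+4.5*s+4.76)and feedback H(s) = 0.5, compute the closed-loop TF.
Closed-loop T = G/(1+GH).
Numerator: G_num * H_den = 4*s + 4.4.
Denominator: G_den * H_den + G_num * H_num = (s^2 + 4.5*s + 4.76) + (2*s + 2.2) = s^2 + 6.5*s + 6.96.
T(s) = (4*s + 4.4)/(s^2 + 6.5*s + 6.96)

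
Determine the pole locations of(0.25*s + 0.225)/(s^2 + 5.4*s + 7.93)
Set denominator = 0: s^2 + 5.4*s + 7.93 = 0 → Poles: -2.7 + 0.8j, -2.7 - 0.8j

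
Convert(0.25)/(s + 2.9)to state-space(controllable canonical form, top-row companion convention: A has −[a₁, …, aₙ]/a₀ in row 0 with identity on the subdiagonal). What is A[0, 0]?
Reachable canonical form for den = s + 2.9: top row of A = -[a₁,a₂,...,aₙ]/a₀, ones on the subdiagonal, zeros elsewhere.
A = [[-2.9]].
A[0,0] = -2.9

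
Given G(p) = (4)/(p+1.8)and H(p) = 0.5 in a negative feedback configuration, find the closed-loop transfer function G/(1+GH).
Closed-loop T = G/(1+GH).
Numerator: G_num * H_den = 4.
Denominator: G_den * H_den + G_num * H_num = (p + 1.8) + (2) = p + 3.8.
T(p) = (4)/(p + 3.8)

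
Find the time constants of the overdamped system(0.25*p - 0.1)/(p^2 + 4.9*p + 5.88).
Overdamped: real poles at -2.8, -2.1. τ = -1/pole → τ₁ = 0.3571, τ₂ = 0.4762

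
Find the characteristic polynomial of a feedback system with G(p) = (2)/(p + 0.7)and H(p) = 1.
Characteristic poly = G_den * H_den + G_num * H_num = (p + 0.7) + (2) = p + 2.7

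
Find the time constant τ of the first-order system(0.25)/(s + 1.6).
First-order system: τ = -1/pole. Pole = -1.6. τ = -1/(-1.6) = 0.625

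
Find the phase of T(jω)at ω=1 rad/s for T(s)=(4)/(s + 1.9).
Substitute s = j*1: T(j1) = 1.64859 - 0.867679j.
∠T(j1) = atan2(Im, Re) = atan2(-0.867679, 1.64859) = -27.76°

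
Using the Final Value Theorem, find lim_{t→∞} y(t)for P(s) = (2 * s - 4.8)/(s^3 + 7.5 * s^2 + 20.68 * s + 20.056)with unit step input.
FVT: lim_{t→∞} y(t) = lim_{s→0} s*Y(s) where Y(s) = P(s)/s.
= lim_{s→0} P(s) = P(0) = num(0)/den(0) = -4.8/20.056 = -0.2393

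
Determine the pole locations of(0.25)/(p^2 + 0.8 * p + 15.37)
Set denominator = 0: p^2 + 0.8*p + 15.37 = 0 → Poles: -0.4 + 3.9j, -0.4 - 3.9j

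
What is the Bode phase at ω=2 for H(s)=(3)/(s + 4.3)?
Substitute s = j*2: H(j2) = 0.573588 - 0.266785j.
∠H(j2) = atan2(Im, Re) = atan2(-0.266785, 0.573588) = -24.94°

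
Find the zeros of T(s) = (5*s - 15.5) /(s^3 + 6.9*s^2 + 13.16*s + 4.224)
Set numerator = 0: 5*s - 15.5 = 0 → Zeros: 3.1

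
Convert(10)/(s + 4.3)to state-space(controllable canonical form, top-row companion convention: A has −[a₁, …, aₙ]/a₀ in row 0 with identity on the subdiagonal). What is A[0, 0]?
Reachable canonical form for den = s + 4.3: top row of A = -[a₁,a₂,...,aₙ]/a₀, ones on the subdiagonal, zeros elsewhere.
A = [[-4.3]].
A[0,0] = -4.3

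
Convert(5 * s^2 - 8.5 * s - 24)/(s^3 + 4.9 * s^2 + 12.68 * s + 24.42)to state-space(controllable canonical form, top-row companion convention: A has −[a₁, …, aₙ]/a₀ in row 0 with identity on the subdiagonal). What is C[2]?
Reachable canonical form: C = numerator coefficients (right-aligned, zero-padded to length n).
num = 5*s^2 - 8.5*s - 24, C = [[5, -8.5, -24]].
C[2] = -24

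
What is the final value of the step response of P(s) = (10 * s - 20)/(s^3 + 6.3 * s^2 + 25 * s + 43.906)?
FVT: lim_{t→∞} y(t) = lim_{s→0} s*Y(s) where Y(s) = P(s)/s.
= lim_{s→0} P(s) = P(0) = num(0)/den(0) = -20/43.906 = -0.4555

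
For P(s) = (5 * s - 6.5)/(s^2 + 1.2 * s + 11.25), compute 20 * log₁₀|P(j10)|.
Substitute s = j*10: P(j10) = 0.146732 - 0.54354j.
|P(j10)| = sqrt(Re² + Im²) = 0.563.
20*log₁₀(0.563) = -4.99 dB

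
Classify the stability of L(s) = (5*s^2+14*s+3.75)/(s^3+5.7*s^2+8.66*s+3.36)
Denominator: s^3 + 5.7*s^2 + 8.66*s + 3.36 = (s + 3.5)(s + 1.6)(s + 0.6). Poles: -0.6, -1.6, -3.5. Stable (all poles in LHP)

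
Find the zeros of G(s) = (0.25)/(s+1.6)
Numerator is a nonzero constant (0.25) → Zeros: none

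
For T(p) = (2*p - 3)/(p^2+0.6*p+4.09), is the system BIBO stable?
Denominator: p^2 + 0.6*p + 4.09. Poles: -0.3 + 2j, -0.3 - 2j. All Re(p)<0: Yes (stable)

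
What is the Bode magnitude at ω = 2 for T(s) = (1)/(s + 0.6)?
Substitute s = j*2: T(j2) = 0.137615 - 0.458716j.
|T(j2)| = sqrt(Re² + Im²) = 0.4789.
20*log₁₀(0.4789) = -6.39 dB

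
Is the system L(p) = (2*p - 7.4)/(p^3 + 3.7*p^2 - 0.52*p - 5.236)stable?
Denominator: p^3 + 3.7*p^2 - 0.52*p - 5.236 = (p - 1.1)(p + 1.4)(p + 3.4). Poles: -1.4, -3.4, 1.1. All Re(p)<0: No (unstable)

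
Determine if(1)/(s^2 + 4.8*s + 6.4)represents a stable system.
Denominator: s^2 + 4.8*s + 6.4. Poles: -2.4 + 0.8j, -2.4 - 0.8j. All Re(p)<0: Yes (stable)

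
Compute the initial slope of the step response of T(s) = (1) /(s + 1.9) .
IVT: y'(0⁺) = lim_{s→∞} s²·Y(s) = lim_{s→∞} s·T(s).
deg(num) = 0, deg(den) = 1, relative degree = 1, so s·T(s) → (leading num)/(leading den) = 1/1 = 1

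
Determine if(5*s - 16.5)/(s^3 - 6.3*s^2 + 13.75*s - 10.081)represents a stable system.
Denominator: s^3 - 6.3*s^2 + 13.75*s - 10.081 = (s - 1.7)(s^2 - 4.6*s + 5.93). Poles: 1.7, 2.3 + 0.8j, 2.3 - 0.8j. All Re(p)<0: No (unstable)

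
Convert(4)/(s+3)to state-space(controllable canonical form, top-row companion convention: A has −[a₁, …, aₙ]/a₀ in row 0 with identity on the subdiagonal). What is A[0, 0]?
Reachable canonical form for den = s + 3: top row of A = -[a₁,a₂,...,aₙ]/a₀, ones on the subdiagonal, zeros elsewhere.
A = [[-3]].
A[0,0] = -3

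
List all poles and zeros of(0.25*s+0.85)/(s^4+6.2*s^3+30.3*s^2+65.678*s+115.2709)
Set denominator = 0: s^4 + 6.2*s^3 + 30.3*s^2 + 65.678*s + 115.2709 = (s^2 + 2.2*s + 10.21)(s^2 + 4*s + 11.29) = 0 → Poles: -1.1 + 3j, -1.1 - 3j, -2 + 2.7j, -2 - 2.7j
Set numerator = 0: 0.25*s + 0.85 = 0 → Zeros: -3.4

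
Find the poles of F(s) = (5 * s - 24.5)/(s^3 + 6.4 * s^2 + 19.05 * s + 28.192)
Set denominator = 0: s^3 + 6.4*s^2 + 19.05*s + 28.192 = (s + 3.2)(s^2 + 3.2*s + 8.81) = 0 → Poles: -1.6 + 2.5j, -1.6 - 2.5j, -3.2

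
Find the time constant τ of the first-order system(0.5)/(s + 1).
First-order system: τ = -1/pole. Pole = -1. τ = -1/(-1) = 1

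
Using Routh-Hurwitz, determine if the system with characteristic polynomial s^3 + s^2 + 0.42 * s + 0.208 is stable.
Routh array:
s^3: [1, 0.42]; s^2: [1, 0.208]; s^1: [0.212]; s^0: [0.208]
First column: [1, 1, 0.212, 0.208]. Sign changes = 0.
Yes, stable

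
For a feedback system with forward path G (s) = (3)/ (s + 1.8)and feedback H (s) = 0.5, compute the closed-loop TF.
Closed-loop T = G/(1+GH).
Numerator: G_num * H_den = 3.
Denominator: G_den * H_den + G_num * H_num = (s + 1.8) + (1.5) = s + 3.3.
T(s) = (3)/(s + 3.3)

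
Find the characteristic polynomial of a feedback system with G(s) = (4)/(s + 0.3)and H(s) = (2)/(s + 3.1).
Characteristic poly = G_den * H_den + G_num * H_num = (s^2 + 3.4*s + 0.93) + (8) = s^2 + 3.4*s + 8.93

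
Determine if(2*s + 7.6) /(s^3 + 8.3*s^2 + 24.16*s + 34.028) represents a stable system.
Denominator: s^3 + 8.3*s^2 + 24.16*s + 34.028 = (s + 4.7)(s^2 + 3.6*s + 7.24). Poles: -1.8 + 2j, -1.8 - 2j, -4.7. All Re(p)<0: Yes (stable)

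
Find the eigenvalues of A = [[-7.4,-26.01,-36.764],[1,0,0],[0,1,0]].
Eigenvalues solve det(λI - A) = 0.
Characteristic polynomial: λ^3 + 7.4*λ^2 + 26.01*λ + 36.764 = 0.
Factor: (λ + 2.8)(λ^2 + 4.6*λ + 13.13) = 0.
Roots: -2.3 + 2.8j, -2.3 - 2.8j, -2.8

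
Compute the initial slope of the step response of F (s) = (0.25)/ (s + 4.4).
IVT: y'(0⁺) = lim_{s→∞} s²·Y(s) = lim_{s→∞} s·F(s).
deg(num) = 0, deg(den) = 1, relative degree = 1, so s·F(s) → (leading num)/(leading den) = 0.25/1 = 0.25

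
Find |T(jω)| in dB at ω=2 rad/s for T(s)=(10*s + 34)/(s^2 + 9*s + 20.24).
Substitute s = j*2: T(j2) = 1.55199 - 0.488653j.
|T(j2)| = sqrt(Re² + Im²) = 1.627.
20*log₁₀(1.627) = 4.23 dB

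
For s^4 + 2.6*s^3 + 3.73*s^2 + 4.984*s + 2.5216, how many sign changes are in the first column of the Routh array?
Routh array:
s^4: [1, 3.73, 2.5216]; s^3: [2.6, 4.984]; s^2: [1.81308, 2.5216]; s^1: [1.36796]; s^0: [2.5216]
First column: [1, 2.6, 1.81308, 1.36796, 2.5216]. Sign changes = 0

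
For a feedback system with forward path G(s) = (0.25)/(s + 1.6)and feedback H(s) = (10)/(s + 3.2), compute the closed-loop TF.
Closed-loop T = G/(1+GH).
Numerator: G_num * H_den = 0.25*s + 0.8.
Denominator: G_den * H_den + G_num * H_num = (s^2 + 4.8*s + 5.12) + (2.5) = s^2 + 4.8*s + 7.62.
T(s) = (0.25*s + 0.8)/(s^2 + 4.8*s + 7.62)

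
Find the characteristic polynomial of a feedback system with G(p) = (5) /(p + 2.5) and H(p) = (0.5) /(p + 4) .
Characteristic poly = G_den * H_den + G_num * H_num = (p^2 + 6.5*p + 10) + (2.5) = p^2 + 6.5*p + 12.5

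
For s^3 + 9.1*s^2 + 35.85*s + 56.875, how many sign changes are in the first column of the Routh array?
Routh array:
s^3: [1, 35.85]; s^2: [9.1, 56.875]; s^1: [29.6]; s^0: [56.875]
First column: [1, 9.1, 29.6, 56.875]. Sign changes = 0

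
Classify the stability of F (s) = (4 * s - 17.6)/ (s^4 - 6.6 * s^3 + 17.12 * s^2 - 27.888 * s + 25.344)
Denominator: s^4 - 6.6*s^3 + 17.12*s^2 - 27.888*s + 25.344 = (s - 2.2)(s - 3.2)(s^2 - 1.2*s + 3.6). Poles: 0.6 + 1.8j, 0.6 - 1.8j, 2.2, 3.2. Unstable (4 pole(s) in RHP)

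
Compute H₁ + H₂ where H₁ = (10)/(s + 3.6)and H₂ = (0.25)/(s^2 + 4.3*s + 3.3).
Parallel: H = H₁ + H₂ = (n₁·d₂ + n₂·d₁)/(d₁·d₂).
n₁·d₂ = 10*s^2 + 43*s + 33. n₂·d₁ = 0.25*s + 0.9. Sum = 10*s^2 + 43.25*s + 33.9. d₁·d₂ = s^3 + 7.9*s^2 + 18.78*s + 11.88.
H(s) = (10*s^2 + 43.25*s + 33.9)/(s^3 + 7.9*s^2 + 18.78*s + 11.88)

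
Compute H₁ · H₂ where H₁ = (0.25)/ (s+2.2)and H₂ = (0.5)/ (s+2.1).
Series: H = H₁ · H₂ = (n₁·n₂)/(d₁·d₂).
Num: n₁·n₂ = 0.125. Den: d₁·d₂ = s^2 + 4.3*s + 4.62.
H(s) = (0.125)/(s^2 + 4.3*s + 4.62)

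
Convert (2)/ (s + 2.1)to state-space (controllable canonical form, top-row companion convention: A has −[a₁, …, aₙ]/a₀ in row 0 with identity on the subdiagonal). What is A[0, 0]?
Reachable canonical form for den = s + 2.1: top row of A = -[a₁,a₂,...,aₙ]/a₀, ones on the subdiagonal, zeros elsewhere.
A = [[-2.1]].
A[0,0] = -2.1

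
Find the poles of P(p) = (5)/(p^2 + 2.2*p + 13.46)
Set denominator = 0: p^2 + 2.2*p + 13.46 = 0 → Poles: -1.1 + 3.5j, -1.1 - 3.5j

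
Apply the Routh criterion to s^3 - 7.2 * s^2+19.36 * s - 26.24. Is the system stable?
Routh array:
s^3: [1, 19.36]; s^2: [-7.2, -26.24]; s^1: [15.7156]; s^0: [-26.24]
First column: [1, -7.2, 15.7156, -26.24]. Sign changes = 3.
No, unstable (3 RHP root(s))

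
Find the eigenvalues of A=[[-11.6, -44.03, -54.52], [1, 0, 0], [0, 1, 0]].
Eigenvalues solve det(λI - A) = 0.
Characteristic polynomial: λ^3 + 11.6*λ^2 + 44.03*λ + 54.52 = 0.
Factor: (λ + 2.9)(λ + 4)(λ + 4.7) = 0.
Roots: -2.9, -4, -4.7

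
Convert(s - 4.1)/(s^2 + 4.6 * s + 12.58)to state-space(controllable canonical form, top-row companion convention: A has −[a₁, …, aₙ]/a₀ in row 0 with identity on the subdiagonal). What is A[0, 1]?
Reachable canonical form for den = s^2 + 4.6*s + 12.58: top row of A = -[a₁,a₂,...,aₙ]/a₀, ones on the subdiagonal, zeros elsewhere.
A = [[-4.6, -12.58], [1, 0]].
A[0,1] = -12.58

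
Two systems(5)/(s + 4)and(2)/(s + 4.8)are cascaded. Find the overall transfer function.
Series: H = H₁ · H₂ = (n₁·n₂)/(d₁·d₂).
Num: n₁·n₂ = 10. Den: d₁·d₂ = s^2 + 8.8*s + 19.2.
H(s) = (10)/(s^2 + 8.8*s + 19.2)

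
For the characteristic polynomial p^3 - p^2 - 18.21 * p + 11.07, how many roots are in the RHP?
p^3 - p^2 - 18.21*p + 11.07 = (p - 4.5)(p - 0.6)(p + 4.1). Poles: -4.1, 0.6, 4.5. RHP poles (Re>0): 2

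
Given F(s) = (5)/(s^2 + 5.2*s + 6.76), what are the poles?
Set denominator = 0: s^2 + 5.2*s + 6.76 = (s + 2.6)(s + 2.6) = 0 → Poles: -2.6, -2.6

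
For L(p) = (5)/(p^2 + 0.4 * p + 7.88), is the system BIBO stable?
Denominator: p^2 + 0.4*p + 7.88. Poles: -0.2 + 2.8j, -0.2 - 2.8j. All Re(p)<0: Yes (stable)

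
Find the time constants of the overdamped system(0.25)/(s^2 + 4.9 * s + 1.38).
Overdamped: real poles at -0.3, -4.6. τ = -1/pole → τ₁ = 3.333, τ₂ = 0.2174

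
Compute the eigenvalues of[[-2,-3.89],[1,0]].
Eigenvalues solve det(λI - A) = 0.
Characteristic polynomial: λ^2 + 2*λ + 3.89 = 0.
Roots: -1 + 1.7j, -1 - 1.7j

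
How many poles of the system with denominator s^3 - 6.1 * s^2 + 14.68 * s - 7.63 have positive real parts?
s^3 - 6.1*s^2 + 14.68*s - 7.63 = (s - 0.7)(s^2 - 5.4*s + 10.9). Poles: 0.7, 2.7 + 1.9j, 2.7 - 1.9j. RHP poles (Re>0): 3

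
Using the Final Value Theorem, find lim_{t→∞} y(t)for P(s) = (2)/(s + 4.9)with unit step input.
FVT: lim_{t→∞} y(t) = lim_{s→0} s*Y(s) where Y(s) = P(s)/s.
= lim_{s→0} P(s) = P(0) = num(0)/den(0) = 2/4.9 = 0.4082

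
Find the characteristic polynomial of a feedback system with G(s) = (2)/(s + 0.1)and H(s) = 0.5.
Characteristic poly = G_den * H_den + G_num * H_num = (s + 0.1) + (1) = s + 1.1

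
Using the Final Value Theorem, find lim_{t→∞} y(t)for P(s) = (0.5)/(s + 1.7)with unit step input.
FVT: lim_{t→∞} y(t) = lim_{s→0} s*Y(s) where Y(s) = P(s)/s.
= lim_{s→0} P(s) = P(0) = num(0)/den(0) = 0.5/1.7 = 0.2941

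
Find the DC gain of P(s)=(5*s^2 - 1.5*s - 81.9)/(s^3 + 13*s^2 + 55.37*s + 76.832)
DC gain = P(0) = num(0)/den(0) = -81.9/76.832 = -1.066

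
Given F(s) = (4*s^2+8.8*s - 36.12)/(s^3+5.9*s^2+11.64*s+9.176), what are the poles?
Set denominator = 0: s^3 + 5.9*s^2 + 11.64*s + 9.176 = (s + 3.1)(s^2 + 2.8*s + 2.96) = 0 → Poles: -1.4 + 1j, -1.4 - 1j, -3.1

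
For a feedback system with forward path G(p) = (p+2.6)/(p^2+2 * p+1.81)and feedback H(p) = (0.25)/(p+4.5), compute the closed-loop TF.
Closed-loop T = G/(1+GH).
Numerator: G_num * H_den = p^2 + 7.1*p + 11.7.
Denominator: G_den * H_den + G_num * H_num = (p^3 + 6.5*p^2 + 10.81*p + 8.145) + (0.25*p + 0.65) = p^3 + 6.5*p^2 + 11.06*p + 8.795.
T(p) = (p^2 + 7.1*p + 11.7)/(p^3 + 6.5*p^2 + 11.06*p + 8.795)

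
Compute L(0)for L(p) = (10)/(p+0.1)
DC gain = L(0) = num(0)/den(0) = 10/0.1 = 100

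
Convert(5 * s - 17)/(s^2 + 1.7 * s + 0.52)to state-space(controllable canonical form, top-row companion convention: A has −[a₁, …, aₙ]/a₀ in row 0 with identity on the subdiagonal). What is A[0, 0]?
Reachable canonical form for den = s^2 + 1.7*s + 0.52: top row of A = -[a₁,a₂,...,aₙ]/a₀, ones on the subdiagonal, zeros elsewhere.
A = [[-1.7, -0.52], [1, 0]].
A[0,0] = -1.7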